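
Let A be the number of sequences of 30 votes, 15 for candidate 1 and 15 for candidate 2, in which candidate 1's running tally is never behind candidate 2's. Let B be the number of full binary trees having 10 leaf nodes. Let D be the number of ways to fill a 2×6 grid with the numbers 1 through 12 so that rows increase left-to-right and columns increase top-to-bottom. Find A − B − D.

Ballot sequences with n votes each where one side never trails are Dyck words, counted by C_n; here n = 15. So A = C_15 = 9694845.
A full binary tree with L leaves has L−1 internal nodes and is counted by C_{L−1}; L = 10 gives C_9. So B = C_9 = 4862.
Standard Young tableaux of shape 2×n are counted by C_n; here n = 6. So D = C_6 = 132.
A − B − D = 9694845 − 4862 − 132 = 9689851.

9689851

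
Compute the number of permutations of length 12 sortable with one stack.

Stack-sortable permutations are exactly the 231-avoiding ones, counted by C_n; here n = 12.
C_12 = C(24,12)/13 = 2704156/13 = 208012.

208012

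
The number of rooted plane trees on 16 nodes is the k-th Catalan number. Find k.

15

Rooted ordered (plane) trees on m nodes have m−1 edges and are counted by C_{m−1}; m = 16 gives C_15.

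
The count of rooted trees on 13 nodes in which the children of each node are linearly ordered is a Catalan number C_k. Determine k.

A rooted plane tree on 13 nodes has 12 edges, and such trees are counted by C_12.

12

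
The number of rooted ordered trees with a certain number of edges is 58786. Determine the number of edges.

11

Rooted ordered trees with n edges are counted by C_n, and C_11 = 58786.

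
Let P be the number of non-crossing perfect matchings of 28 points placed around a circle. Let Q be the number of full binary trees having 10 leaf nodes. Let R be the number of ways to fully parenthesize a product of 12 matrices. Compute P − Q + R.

Pairing 28 circle points by 14 non-crossing chords gives C_14 matchings. So P = C_14 = 2674440.
A full binary tree with L leaves has L−1 internal nodes and is counted by C_{L−1}; L = 10 gives C_9. So Q = C_9 = 4862.
Parenthesizations of m factors correspond to full binary trees with m leaves, counted by C_{m−1}; m = 12 gives C_11. So R = C_11 = 58786.
P − Q + R = 2674440 − 4862 + 58786 = 2728364.

2728364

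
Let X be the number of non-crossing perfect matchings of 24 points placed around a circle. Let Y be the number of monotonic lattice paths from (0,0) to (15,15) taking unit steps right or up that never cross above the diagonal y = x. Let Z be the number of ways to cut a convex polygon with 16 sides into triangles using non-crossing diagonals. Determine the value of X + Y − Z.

Pairing 24 circle points by 12 non-crossing chords gives C_12 matchings. So X = C_12 = 208012.
Monotone paths in an n×n grid that stay weakly below the diagonal are counted by C_n; here n = 15. So Y = C_15 = 9694845.
A convex 16-gon is triangulated into 14 triangles, and the number of such triangulations is the Catalan number C_{16−2} = C_14. So Z = C_14 = 2674440.
X + Y − Z = 208012 + 9694845 − 2674440 = 7228417.

7228417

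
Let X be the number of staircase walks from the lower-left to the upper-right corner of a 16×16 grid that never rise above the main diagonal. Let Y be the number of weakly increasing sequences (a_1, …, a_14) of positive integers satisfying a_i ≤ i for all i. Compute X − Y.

Sub-diagonal monotone paths from (0,0) to (16,16) biject with Dyck paths of semilength 16, giving C_16. So X = C_16 = 35357670.
Weakly increasing sequences with a_i ≤ i biject with Dyck paths of semilength 14, so there are C_14. So Y = C_14 = 2674440.
X − Y = 35357670 − 2674440 = 32683230.

32683230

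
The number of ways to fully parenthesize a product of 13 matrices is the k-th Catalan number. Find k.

12

Ways to associate a product of 13 factors correspond to binary trees on 13 leaves, so the count is C_12.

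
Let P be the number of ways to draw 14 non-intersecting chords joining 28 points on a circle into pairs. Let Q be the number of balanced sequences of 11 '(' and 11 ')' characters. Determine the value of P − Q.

Non-crossing perfect matchings of 2n points on a circle are counted by C_n; with 28 points, n = 14. So P = C_14 = 2674440.
A balanced arrangement of 11 bracket pairs is a Dyck word of semilength 11, so the count is C_11. So Q = C_11 = 58786.
P − Q = 2674440 − 58786 = 2615654.

2615654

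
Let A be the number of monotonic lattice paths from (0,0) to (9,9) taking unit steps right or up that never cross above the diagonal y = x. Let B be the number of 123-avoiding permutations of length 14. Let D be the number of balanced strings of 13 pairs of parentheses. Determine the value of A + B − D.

Sub-diagonal monotone paths from (0,0) to (9,9) biject with Dyck paths of semilength 9, giving C_9. So A = C_9 = 4862.
Permutations of [n] avoiding any single length-3 pattern are counted by C_n; here n = 14. So B = C_14 = 2674440.
With 13 pairs the number of balanced bracket strings is the Catalan number C_13. So D = C_13 = 742900.
A + B − D = 4862 + 2674440 − 742900 = 1936402.

1936402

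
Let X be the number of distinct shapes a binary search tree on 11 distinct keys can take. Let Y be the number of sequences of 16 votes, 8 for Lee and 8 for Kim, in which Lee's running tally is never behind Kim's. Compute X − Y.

Rooted binary trees with 11 nodes (each child slot possibly empty) number C_11. So X = C_11 = 58786.
Ballot sequences with n votes each where one side never trails are Dyck words, counted by C_n; here n = 8. So Y = C_8 = 1430.
X − Y = 58786 − 1430 = 57356.

57356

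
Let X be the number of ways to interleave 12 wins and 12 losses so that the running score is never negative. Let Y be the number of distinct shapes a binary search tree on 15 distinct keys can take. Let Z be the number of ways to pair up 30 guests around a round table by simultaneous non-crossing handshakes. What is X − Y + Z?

Ballot sequences with n votes each where one side never trails are Dyck words, counted by C_n; here n = 12. So X = C_12 = 208012.
There are C_n binary search tree shapes on n keys; with n = 15 that is C_15. So Y = C_15 = 9694845.
With 30 = 2·15 people, non-crossing handshake pairings are non-crossing perfect matchings on a circle, counted by C_15. So Z = C_15 = 9694845.
X − Y + Z = 208012 − 9694845 + 9694845 = 208012.

208012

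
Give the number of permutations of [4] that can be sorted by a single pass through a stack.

14

By Knuth's characterisation, the stack-sortable permutations of length 4 are the 231-avoiders, numbering C_4.
C_4 = C(8,4)/5 = 70/5 = 14.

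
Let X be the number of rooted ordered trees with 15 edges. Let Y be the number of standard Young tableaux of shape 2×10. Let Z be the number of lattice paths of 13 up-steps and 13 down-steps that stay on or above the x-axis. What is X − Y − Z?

A rooted plane tree with 15 edges has 16 nodes, and the count is C_15. So X = C_15 = 9694845.
By the hook-length formula (or a Dyck-path bijection), SYT of shape 2×10 number C_10. So Y = C_10 = 16796.
Paths of 13 up- and 13 down-steps that never dip below the axis are Dyck paths; their count is C_13. So Z = C_13 = 742900.
X − Y − Z = 9694845 − 16796 − 742900 = 8935149.

8935149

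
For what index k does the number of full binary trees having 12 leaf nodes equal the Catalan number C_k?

Full binary trees with 12 leaves have 12−1 = 11 internal nodes, so there are C_11 of them.

11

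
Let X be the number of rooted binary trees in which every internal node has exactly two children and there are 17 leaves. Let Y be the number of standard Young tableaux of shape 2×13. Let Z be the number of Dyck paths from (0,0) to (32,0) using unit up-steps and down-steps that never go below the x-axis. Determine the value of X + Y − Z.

A full binary tree with L leaves has L−1 internal nodes and is counted by C_{L−1}; L = 17 gives C_16. So X = C_16 = 35357670.
Standard Young tableaux of shape 2×n are counted by C_n; here n = 13. So Y = C_13 = 742900.
A Dyck path with 16 up-steps and 16 down-steps has semilength 16, so there are C_16 of them. So Z = C_16 = 35357670.
X + Y − Z = 35357670 + 742900 − 35357670 = 742900.

742900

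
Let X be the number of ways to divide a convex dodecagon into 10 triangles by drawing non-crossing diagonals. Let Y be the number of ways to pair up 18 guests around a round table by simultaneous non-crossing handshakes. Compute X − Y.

A convex 12-gon is triangulated into 10 triangles, and the number of such triangulations is the Catalan number C_{12−2} = C_10. So X = C_10 = 16796.
Non-crossing handshake pairings of 2n people are counted by C_n; 18 people gives n = 9. So Y = C_9 = 4862.
X − Y = 16796 − 4862 = 11934.

11934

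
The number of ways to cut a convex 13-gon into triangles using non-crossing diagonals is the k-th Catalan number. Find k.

The number of triangulations of a 13-gon is the Catalan number C_11 (index = sides − 2).

11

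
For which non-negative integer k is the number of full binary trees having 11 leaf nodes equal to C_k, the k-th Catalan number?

10

Full binary trees with 11 leaves have 11−1 = 10 internal nodes, so there are C_10 of them.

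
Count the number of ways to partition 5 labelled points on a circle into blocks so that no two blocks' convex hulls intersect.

42

The non-crossing partitions of [5] form a lattice of size C_5.
C_5 = 42.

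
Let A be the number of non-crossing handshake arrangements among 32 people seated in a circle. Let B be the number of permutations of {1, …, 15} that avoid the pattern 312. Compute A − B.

25662825

Non-crossing handshake pairings of 2n people are counted by C_n; 32 people gives n = 16. So A = C_16 = 35357670.
Permutations of [n] avoiding any single length-3 pattern are counted by C_n; here n = 15. So B = C_15 = 9694845.
A − B = 35357670 − 9694845 = 25662825.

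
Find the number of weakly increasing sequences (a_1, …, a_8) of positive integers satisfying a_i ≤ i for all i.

Such sub-staircase sequences of length n are counted by C_n; here n = 8.
C_8 = C(16,8)/9 = 12870/9 = 1430.

1430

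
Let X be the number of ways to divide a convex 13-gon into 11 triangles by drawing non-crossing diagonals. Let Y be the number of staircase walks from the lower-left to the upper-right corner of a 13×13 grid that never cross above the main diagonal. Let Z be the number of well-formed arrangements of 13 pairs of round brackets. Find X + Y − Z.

The number of triangulations of a 13-gon is the Catalan number C_11 (index = sides − 2). So X = C_11 = 58786.
Sub-diagonal monotone paths from (0,0) to (13,13) biject with Dyck paths of semilength 13, giving C_13. So Y = C_13 = 742900.
Balanced strings of n pairs of brackets are counted by C_n; here n = 13. So Z = C_13 = 742900.
X + Y − Z = 58786 + 742900 − 742900 = 58786.

58786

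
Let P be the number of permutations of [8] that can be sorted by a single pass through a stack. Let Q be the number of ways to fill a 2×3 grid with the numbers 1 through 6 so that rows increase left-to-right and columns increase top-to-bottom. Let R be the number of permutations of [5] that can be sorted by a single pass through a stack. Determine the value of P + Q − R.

Stack-sortable permutations are exactly the 231-avoiding ones, counted by C_n; here n = 8. So P = C_8 = 1430.
By the hook-length formula (or a Dyck-path bijection), SYT of shape 2×3 number C_3. So Q = C_3 = 5.
Stack-sortable permutations are exactly the 231-avoiding ones, counted by C_n; here n = 5. So R = C_5 = 42.
P + Q − R = 1430 + 5 − 42 = 1393.

1393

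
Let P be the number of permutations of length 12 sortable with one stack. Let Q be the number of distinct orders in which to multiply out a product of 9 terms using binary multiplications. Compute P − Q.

By Knuth's characterisation, the stack-sortable permutations of length 12 are the 231-avoiders, numbering C_12. So P = C_12 = 208012.
Ways to associate a product of 9 factors correspond to binary trees on 9 leaves, so the count is C_8. So Q = C_8 = 1430.
P − Q = 208012 − 1430 = 206582.

206582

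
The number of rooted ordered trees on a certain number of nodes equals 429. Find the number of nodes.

Rooted ordered trees on m nodes are counted by C_{m−1}; 429 = C_7.
So the index is 7, and the number of nodes is 7 + 1 = 8.

8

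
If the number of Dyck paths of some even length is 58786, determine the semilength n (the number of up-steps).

11

Dyck paths of semilength n are counted by C_n. The Catalan number equal to 58786 is C_11.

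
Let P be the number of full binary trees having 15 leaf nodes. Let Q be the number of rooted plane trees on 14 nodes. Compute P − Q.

A full binary tree with L leaves has L−1 internal nodes and is counted by C_{L−1}; L = 15 gives C_14. So P = C_14 = 2674440.
A rooted plane tree on 14 nodes has 13 edges, and such trees are counted by C_13. So Q = C_13 = 742900.
P − Q = 2674440 − 742900 = 1931540.

1931540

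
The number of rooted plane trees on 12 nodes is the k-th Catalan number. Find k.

A rooted plane tree on 12 nodes has 11 edges, and such trees are counted by C_11.

11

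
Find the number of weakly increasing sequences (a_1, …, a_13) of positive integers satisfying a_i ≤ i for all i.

742900

Weakly increasing sequences with a_i ≤ i biject with Dyck paths of semilength 13, so there are C_13.
C_13 = C_12 · 2(2·12+1)/(12+2) = 208012 · 50/14 = 742900.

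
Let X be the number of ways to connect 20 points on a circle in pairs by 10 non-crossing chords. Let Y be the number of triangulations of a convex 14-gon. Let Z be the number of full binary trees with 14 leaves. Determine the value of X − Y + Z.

551684

Non-crossing perfect matchings of 2n points on a circle are counted by C_n; with 20 points, n = 10. So X = C_10 = 16796.
A convex 14-gon is triangulated into 12 triangles, and the number of such triangulations is the Catalan number C_{14−2} = C_12. So Y = C_12 = 208012.
Full binary trees with 14 leaves have 14−1 = 13 internal nodes, so there are C_13 of them. So Z = C_13 = 742900.
X − Y + Z = 16796 − 208012 + 742900 = 551684.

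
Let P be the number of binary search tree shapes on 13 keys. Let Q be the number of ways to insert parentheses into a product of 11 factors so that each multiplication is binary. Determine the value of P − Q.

726104

There are C_n binary search tree shapes on n keys; with n = 13 that is C_13. So P = C_13 = 742900.
Ways to associate a product of 11 factors correspond to binary trees on 11 leaves, so the count is C_10. So Q = C_10 = 16796.
P − Q = 742900 − 16796 = 726104.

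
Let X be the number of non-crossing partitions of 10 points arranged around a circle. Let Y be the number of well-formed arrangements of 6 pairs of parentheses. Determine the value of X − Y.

16664

The non-crossing partitions of [10] form a lattice of size C_10. So X = C_10 = 16796.
With 6 pairs the number of balanced bracket strings is the Catalan number C_6. So Y = C_6 = 132.
X − Y = 16796 − 132 = 16664.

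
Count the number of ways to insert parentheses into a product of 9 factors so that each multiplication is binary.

Parenthesizations of m factors correspond to full binary trees with m leaves, counted by C_{m−1}; m = 9 gives C_8.
C_8 = C_7 · 2(2·7+1)/(7+2) = 429 · 30/9 = 1430.

1430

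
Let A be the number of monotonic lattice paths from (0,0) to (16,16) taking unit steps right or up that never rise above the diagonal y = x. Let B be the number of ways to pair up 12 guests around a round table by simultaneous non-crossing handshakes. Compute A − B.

Sub-diagonal monotone paths from (0,0) to (16,16) biject with Dyck paths of semilength 16, giving C_16. So A = C_16 = 35357670.
Non-crossing handshake pairings of 2n people are counted by C_n; 12 people gives n = 6. So B = C_6 = 132.
A − B = 35357670 − 132 = 35357538.

35357538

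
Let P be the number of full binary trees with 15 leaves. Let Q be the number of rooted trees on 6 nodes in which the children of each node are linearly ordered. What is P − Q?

A full binary tree with L leaves has L−1 internal nodes and is counted by C_{L−1}; L = 15 gives C_14. So P = C_14 = 2674440.
Rooted ordered (plane) trees on m nodes have m−1 edges and are counted by C_{m−1}; m = 6 gives C_5. So Q = C_5 = 42.
P − Q = 2674440 − 42 = 2674398.

2674398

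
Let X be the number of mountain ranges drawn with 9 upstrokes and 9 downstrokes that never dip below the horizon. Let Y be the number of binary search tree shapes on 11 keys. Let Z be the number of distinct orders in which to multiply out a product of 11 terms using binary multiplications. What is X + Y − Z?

46852

Paths of 9 up- and 9 down-steps that never dip below the axis are Dyck paths; their count is C_9. So X = C_9 = 4862.
Rooted binary trees with 11 nodes (each child slot possibly empty) number C_11. So Y = C_11 = 58786.
Parenthesizations of m factors correspond to full binary trees with m leaves, counted by C_{m−1}; m = 11 gives C_10. So Z = C_10 = 16796.
X + Y − Z = 4862 + 58786 − 16796 = 46852.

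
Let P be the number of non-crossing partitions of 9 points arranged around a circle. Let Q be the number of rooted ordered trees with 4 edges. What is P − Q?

Non-crossing partitions of an n-element set are counted by C_n; here n = 9. So P = C_9 = 4862.
Rooted ordered trees with n edges are counted by C_n; here n = 4. So Q = C_4 = 14.
P − Q = 4862 − 14 = 4848.

4848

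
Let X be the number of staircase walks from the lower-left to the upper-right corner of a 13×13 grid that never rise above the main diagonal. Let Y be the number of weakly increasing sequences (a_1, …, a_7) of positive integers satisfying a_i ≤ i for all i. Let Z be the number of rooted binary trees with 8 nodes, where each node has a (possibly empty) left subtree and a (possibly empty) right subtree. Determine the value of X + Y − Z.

741899

Sub-diagonal monotone paths from (0,0) to (13,13) biject with Dyck paths of semilength 13, giving C_13. So X = C_13 = 742900.
Weakly increasing sequences with a_i ≤ i biject with Dyck paths of semilength 7, so there are C_7. So Y = C_7 = 429.
There are C_n binary search tree shapes on n keys; with n = 8 that is C_8. So Z = C_8 = 1430.
X + Y − Z = 742900 + 429 − 1430 = 741899.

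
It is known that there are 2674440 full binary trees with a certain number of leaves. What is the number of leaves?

Full binary trees with L leaves are counted by C_{L−1}, and C_14 = 2674440.
So the index is 14, and the number of leaves is 14 + 1 = 15.

15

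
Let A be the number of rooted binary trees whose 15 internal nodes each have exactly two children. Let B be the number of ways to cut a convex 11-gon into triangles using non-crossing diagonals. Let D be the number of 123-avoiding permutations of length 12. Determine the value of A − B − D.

Full binary trees with n internal nodes are counted by C_n; here n = 15. So A = C_15 = 9694845.
Triangulations of a convex m-gon are counted by C_{m−2}; with m = 11 this is C_9. So B = C_9 = 4862.
For any fixed pattern of length 3, the pattern-avoiding permutations of [12] number C_12. So D = C_12 = 208012.
A − B − D = 9694845 − 4862 − 208012 = 9481971.

9481971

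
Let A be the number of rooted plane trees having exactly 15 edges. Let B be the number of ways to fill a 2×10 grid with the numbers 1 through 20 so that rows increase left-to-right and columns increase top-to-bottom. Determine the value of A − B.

9678049

A rooted plane tree with 15 edges has 16 nodes, and the count is C_15. So A = C_15 = 9694845.
Standard Young tableaux of shape 2×n are counted by C_n; here n = 10. So B = C_10 = 16796.
A − B = 9694845 − 16796 = 9678049.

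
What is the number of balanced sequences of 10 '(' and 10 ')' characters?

16796

Balanced strings of n pairs of brackets are counted by C_n; here n = 10.
C_10 = C(20,10)/11 = 184756/11 = 16796.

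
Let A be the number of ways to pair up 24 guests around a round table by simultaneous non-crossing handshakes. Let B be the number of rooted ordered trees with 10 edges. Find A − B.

Non-crossing handshake pairings of 2n people are counted by C_n; 24 people gives n = 12. So A = C_12 = 208012.
Rooted ordered trees with n edges are counted by C_n; here n = 10. So B = C_10 = 16796.
A − B = 208012 − 16796 = 191216.

191216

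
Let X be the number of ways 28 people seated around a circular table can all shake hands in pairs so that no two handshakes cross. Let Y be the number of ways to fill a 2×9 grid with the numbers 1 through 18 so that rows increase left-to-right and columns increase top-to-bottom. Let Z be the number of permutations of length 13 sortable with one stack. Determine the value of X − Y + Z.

Non-crossing handshake pairings of 2n people are counted by C_n; 28 people gives n = 14. So X = C_14 = 2674440.
Standard Young tableaux of shape 2×n are counted by C_n; here n = 9. So Y = C_9 = 4862.
Stack-sortable permutations are exactly the 231-avoiding ones, counted by C_n; here n = 13. So Z = C_13 = 742900.
X − Y + Z = 2674440 − 4862 + 742900 = 3412478.

3412478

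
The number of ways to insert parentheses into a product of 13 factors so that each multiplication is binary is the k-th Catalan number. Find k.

12

Parenthesizations of m factors correspond to full binary trees with m leaves, counted by C_{m−1}; m = 13 gives C_12.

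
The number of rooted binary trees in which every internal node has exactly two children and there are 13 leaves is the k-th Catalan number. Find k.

A full binary tree with L leaves has L−1 internal nodes and is counted by C_{L−1}; L = 13 gives C_12.

12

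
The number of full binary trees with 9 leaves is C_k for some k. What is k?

8

A full binary tree with L leaves has L−1 internal nodes and is counted by C_{L−1}; L = 9 gives C_8.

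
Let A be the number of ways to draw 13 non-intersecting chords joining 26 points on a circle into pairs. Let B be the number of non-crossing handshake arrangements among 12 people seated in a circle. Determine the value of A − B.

Pairing 26 circle points by 13 non-crossing chords gives C_13 matchings. So A = C_13 = 742900.
With 12 = 2·6 people, non-crossing handshake pairings are non-crossing perfect matchings on a circle, counted by C_6. So B = C_6 = 132.
A − B = 742900 − 132 = 742768.

742768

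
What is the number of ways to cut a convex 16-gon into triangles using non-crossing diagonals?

2674440

A convex 16-gon is triangulated into 14 triangles, and the number of such triangulations is the Catalan number C_{16−2} = C_14.
C_14 = C(28,14)/15 = 40116600/15 = 2674440.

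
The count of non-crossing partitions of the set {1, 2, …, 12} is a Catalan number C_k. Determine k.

Non-crossing partitions of an n-element set are counted by C_n; here n = 12.

12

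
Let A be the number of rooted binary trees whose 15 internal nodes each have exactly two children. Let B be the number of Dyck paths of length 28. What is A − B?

The number of full binary trees on 15 internal nodes is the Catalan number C_15. So A = C_15 = 9694845.
Dyck paths of semilength n (length 2n) are counted by C_n; here n = 14. So B = C_14 = 2674440.
A − B = 9694845 − 2674440 = 7020405.

7020405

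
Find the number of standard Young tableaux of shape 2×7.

Standard Young tableaux of shape 2×n are counted by C_n; here n = 7.
C_7 = 429.

429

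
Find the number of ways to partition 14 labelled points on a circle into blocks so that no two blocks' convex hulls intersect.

The non-crossing partitions of [14] form a lattice of size C_14.
C_14 = C(28,14)/15 = 40116600/15 = 2674440.

2674440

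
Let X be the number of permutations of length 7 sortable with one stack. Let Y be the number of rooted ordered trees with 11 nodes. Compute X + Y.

By Knuth's characterisation, the stack-sortable permutations of length 7 are the 231-avoiders, numbering C_7. So X = C_7 = 429.
A rooted plane tree on 11 nodes has 10 edges, and such trees are counted by C_10. So Y = C_10 = 16796.
X + Y = 429 + 16796 = 17225.

17225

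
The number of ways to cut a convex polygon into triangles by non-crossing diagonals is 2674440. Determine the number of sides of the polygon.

Triangulations of a convex m-gon are counted by C_{m−2}. The Catalan number equal to 2674440 is C_14.
So m − 2 = 14, giving m = 16 sides.

16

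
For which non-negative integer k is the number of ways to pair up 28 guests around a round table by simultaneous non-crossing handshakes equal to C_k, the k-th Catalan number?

14

Non-crossing handshake pairings of 2n people are counted by C_n; 28 people gives n = 14.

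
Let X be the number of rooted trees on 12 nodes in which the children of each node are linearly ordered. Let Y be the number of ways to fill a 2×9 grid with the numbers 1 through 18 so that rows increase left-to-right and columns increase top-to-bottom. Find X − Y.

53924

Rooted ordered (plane) trees on m nodes have m−1 edges and are counted by C_{m−1}; m = 12 gives C_11. So X = C_11 = 58786.
Standard Young tableaux of shape 2×n are counted by C_n; here n = 9. So Y = C_9 = 4862.
X − Y = 58786 − 4862 = 53924.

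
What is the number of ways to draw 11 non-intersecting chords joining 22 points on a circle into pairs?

58786

Non-crossing perfect matchings of 2n points on a circle are counted by C_n; with 22 points, n = 11.
C_11 = C(22,11)/12 = 705432/12 = 58786.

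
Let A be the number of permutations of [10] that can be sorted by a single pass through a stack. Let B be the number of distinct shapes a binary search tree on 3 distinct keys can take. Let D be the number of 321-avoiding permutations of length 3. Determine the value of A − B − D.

By Knuth's characterisation, the stack-sortable permutations of length 10 are the 231-avoiders, numbering C_10. So A = C_10 = 16796.
Binary trees (left/right distinguished) on n nodes are counted by C_n; here n = 3. So B = C_3 = 5.
Permutations of [n] avoiding any single length-3 pattern are counted by C_n; here n = 3. So D = C_3 = 5.
A − B − D = 16796 − 5 − 5 = 16786.

16786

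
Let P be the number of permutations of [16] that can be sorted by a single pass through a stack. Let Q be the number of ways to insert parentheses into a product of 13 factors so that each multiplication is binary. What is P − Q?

35149658

Stack-sortable permutations are exactly the 231-avoiding ones, counted by C_n; here n = 16. So P = C_16 = 35357670.
Bracketing 13 factors into binary products is counted by C_{13−1} = C_12. So Q = C_12 = 208012.
P − Q = 35357670 − 208012 = 35149658.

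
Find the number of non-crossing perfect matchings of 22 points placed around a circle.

Pairing 22 circle points by 11 non-crossing chords gives C_11 matchings.
C_11 = C_10 · 2(2·10+1)/(10+2) = 16796 · 42/12 = 58786.

58786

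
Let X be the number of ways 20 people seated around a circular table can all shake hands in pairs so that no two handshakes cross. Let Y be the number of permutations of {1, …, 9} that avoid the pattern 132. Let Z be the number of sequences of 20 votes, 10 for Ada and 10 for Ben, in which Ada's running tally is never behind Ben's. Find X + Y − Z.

4862

With 20 = 2·10 people, non-crossing handshake pairings are non-crossing perfect matchings on a circle, counted by C_10. So X = C_10 = 16796.
Permutations of [n] avoiding any single length-3 pattern are counted by C_n; here n = 9. So Y = C_9 = 4862.
Reading a vote for the leader as '(' and for the other as ')' turns such a sequence into a balanced string of 10 pairs, so the count is C_10. So Z = C_10 = 16796.
X + Y − Z = 16796 + 4862 − 16796 = 4862.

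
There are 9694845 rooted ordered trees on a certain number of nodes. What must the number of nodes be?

Rooted ordered trees on m nodes are counted by C_{m−1}. Since C_15 = 9694845, the index is 15.
So the index is 15, and the number of nodes is 15 + 1 = 16.

16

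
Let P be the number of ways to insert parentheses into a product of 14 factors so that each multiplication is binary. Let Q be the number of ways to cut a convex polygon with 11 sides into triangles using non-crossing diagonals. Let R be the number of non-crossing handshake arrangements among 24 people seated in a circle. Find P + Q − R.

539750

Parenthesizations of m factors correspond to full binary trees with m leaves, counted by C_{m−1}; m = 14 gives C_13. So P = C_13 = 742900.
Triangulations of a convex m-gon are counted by C_{m−2}; with m = 11 this is C_9. So Q = C_9 = 4862.
With 24 = 2·12 people, non-crossing handshake pairings are non-crossing perfect matchings on a circle, counted by C_12. So R = C_12 = 208012.
P + Q − R = 742900 + 4862 − 208012 = 539750.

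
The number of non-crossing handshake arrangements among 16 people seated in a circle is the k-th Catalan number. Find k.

Non-crossing handshake pairings of 2n people are counted by C_n; 16 people gives n = 8.

8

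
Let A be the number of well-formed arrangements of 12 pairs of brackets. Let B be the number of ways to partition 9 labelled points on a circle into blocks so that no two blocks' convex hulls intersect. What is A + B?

With 12 pairs the number of balanced bracket strings is the Catalan number C_12. So A = C_12 = 208012.
The non-crossing partitions of [9] form a lattice of size C_9. So B = C_9 = 4862.
A + B = 208012 + 4862 = 212874.

212874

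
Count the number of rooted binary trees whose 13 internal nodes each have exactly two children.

The number of full binary trees on 13 internal nodes is the Catalan number C_13.
C_13 = C(26,13)/14 = 10400600/14 = 742900.

742900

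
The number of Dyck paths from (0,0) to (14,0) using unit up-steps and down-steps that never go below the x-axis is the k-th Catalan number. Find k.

Dyck paths of semilength n (length 2n) are counted by C_n; here n = 7.

7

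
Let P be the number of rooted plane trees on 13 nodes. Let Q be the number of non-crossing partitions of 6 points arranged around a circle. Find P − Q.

Rooted ordered (plane) trees on m nodes have m−1 edges and are counted by C_{m−1}; m = 13 gives C_12. So P = C_12 = 208012.
The non-crossing partitions of [6] form a lattice of size C_6. So Q = C_6 = 132.
P − Q = 208012 − 132 = 207880.

207880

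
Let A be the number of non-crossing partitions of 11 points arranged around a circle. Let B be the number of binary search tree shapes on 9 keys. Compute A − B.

53924

The non-crossing partitions of [11] form a lattice of size C_11. So A = C_11 = 58786.
There are C_n binary search tree shapes on n keys; with n = 9 that is C_9. So B = C_9 = 4862.
A − B = 58786 − 4862 = 53924.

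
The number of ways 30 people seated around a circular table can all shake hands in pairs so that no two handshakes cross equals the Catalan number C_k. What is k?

15

Non-crossing handshake pairings of 2n people are counted by C_n; 30 people gives n = 15.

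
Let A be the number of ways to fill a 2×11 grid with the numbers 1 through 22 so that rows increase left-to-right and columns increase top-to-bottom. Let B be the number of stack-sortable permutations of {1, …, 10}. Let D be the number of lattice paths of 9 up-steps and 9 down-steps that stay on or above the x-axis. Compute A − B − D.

37128

Standard Young tableaux of shape 2×n are counted by C_n; here n = 11. So A = C_11 = 58786.
Stack-sortable permutations are exactly the 231-avoiding ones, counted by C_n; here n = 10. So B = C_10 = 16796.
Dyck paths of semilength n (length 2n) are counted by C_n; here n = 9. So D = C_9 = 4862.
A − B − D = 58786 − 16796 − 4862 = 37128.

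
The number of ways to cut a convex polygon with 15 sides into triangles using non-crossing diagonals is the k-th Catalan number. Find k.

The number of triangulations of a 15-gon is the Catalan number C_13 (index = sides − 2).

13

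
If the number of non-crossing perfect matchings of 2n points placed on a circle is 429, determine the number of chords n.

Non-crossing pairings of 2n points on a circle are counted by C_n. The Catalan number equal to 429 is C_7.

7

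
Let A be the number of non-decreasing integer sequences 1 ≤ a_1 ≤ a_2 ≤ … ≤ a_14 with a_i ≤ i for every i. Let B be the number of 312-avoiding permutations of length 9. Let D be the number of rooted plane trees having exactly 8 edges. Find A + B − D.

Such sub-staircase sequences of length n are counted by C_n; here n = 14. So A = C_14 = 2674440.
Permutations of [n] avoiding any single length-3 pattern are counted by C_n; here n = 9. So B = C_9 = 4862.
Rooted ordered trees with n edges are counted by C_n; here n = 8. So D = C_8 = 1430.
A + B − D = 2674440 + 4862 − 1430 = 2677872.

2677872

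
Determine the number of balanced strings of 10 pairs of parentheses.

16796

Balanced strings of n pairs of brackets are counted by C_n; here n = 10.
C_10 = C(20,10)/11 = 184756/11 = 16796.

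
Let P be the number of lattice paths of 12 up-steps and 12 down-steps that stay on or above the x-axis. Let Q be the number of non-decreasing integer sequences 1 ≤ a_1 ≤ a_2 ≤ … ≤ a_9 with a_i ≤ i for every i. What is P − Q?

203150

Dyck paths of semilength n (length 2n) are counted by C_n; here n = 12. So P = C_12 = 208012.
Weakly increasing sequences with a_i ≤ i biject with Dyck paths of semilength 9, so there are C_9. So Q = C_9 = 4862.
P − Q = 208012 − 4862 = 203150.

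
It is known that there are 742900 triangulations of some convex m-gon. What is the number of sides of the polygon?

15

Triangulations of a convex m-gon are counted by C_{m−2}; 742900 = C_13.
So m − 2 = 13, giving m = 15 sides.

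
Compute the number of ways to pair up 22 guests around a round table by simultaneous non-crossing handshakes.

58786

With 22 = 2·11 people, non-crossing handshake pairings are non-crossing perfect matchings on a circle, counted by C_11.
C_11 = C(22,11)/12 = 705432/12 = 58786.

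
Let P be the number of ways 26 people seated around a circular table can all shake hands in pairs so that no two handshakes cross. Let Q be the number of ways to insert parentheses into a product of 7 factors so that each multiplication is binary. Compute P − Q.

742768

Non-crossing handshake pairings of 2n people are counted by C_n; 26 people gives n = 13. So P = C_13 = 742900.
Bracketing 7 factors into binary products is counted by C_{7−1} = C_6. So Q = C_6 = 132.
P − Q = 742900 − 132 = 742768.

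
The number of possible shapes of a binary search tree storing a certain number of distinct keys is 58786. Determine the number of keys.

Binary search tree shapes on n keys are counted by C_n. The Catalan number equal to 58786 is C_11.

11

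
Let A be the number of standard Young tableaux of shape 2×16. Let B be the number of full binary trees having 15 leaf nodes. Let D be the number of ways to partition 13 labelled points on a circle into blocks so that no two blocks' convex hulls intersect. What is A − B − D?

31940330

By the hook-length formula (or a Dyck-path bijection), SYT of shape 2×16 number C_16. So A = C_16 = 35357670.
Full binary trees with 15 leaves have 15−1 = 14 internal nodes, so there are C_14 of them. So B = C_14 = 2674440.
The non-crossing partitions of [13] form a lattice of size C_13. So D = C_13 = 742900.
A − B − D = 35357670 − 2674440 − 742900 = 31940330.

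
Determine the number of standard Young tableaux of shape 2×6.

132

By the hook-length formula (or a Dyck-path bijection), SYT of shape 2×6 number C_6.
C_6 = C(12,6)/7 = 924/7 = 132.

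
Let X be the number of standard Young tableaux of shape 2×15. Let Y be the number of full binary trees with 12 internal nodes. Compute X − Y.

By the hook-length formula (or a Dyck-path bijection), SYT of shape 2×15 number C_15. So X = C_15 = 9694845.
The number of full binary trees on 12 internal nodes is the Catalan number C_12. So Y = C_12 = 208012.
X − Y = 9694845 − 208012 = 9486833.

9486833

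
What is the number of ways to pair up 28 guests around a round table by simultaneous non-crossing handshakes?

Non-crossing handshake pairings of 2n people are counted by C_n; 28 people gives n = 14.
C_14 = C_13 · 2(2·13+1)/(13+2) = 742900 · 54/15 = 2674440.

2674440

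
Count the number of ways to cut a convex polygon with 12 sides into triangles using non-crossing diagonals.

Triangulations of a convex m-gon are counted by C_{m−2}; with m = 12 this is C_10.
C_10 = C_9 · 2(2·9+1)/(9+2) = 4862 · 38/11 = 16796.

16796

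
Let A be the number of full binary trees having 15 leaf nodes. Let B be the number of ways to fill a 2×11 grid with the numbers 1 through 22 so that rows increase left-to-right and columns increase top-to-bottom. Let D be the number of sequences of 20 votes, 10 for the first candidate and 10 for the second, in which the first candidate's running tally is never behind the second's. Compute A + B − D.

A full binary tree with L leaves has L−1 internal nodes and is counted by C_{L−1}; L = 15 gives C_14. So A = C_14 = 2674440.
By the hook-length formula (or a Dyck-path bijection), SYT of shape 2×11 number C_11. So B = C_11 = 58786.
Ballot sequences with n votes each where one side never trails are Dyck words, counted by C_n; here n = 10. So D = C_10 = 16796.
A + B − D = 2674440 + 58786 − 16796 = 2716430.

2716430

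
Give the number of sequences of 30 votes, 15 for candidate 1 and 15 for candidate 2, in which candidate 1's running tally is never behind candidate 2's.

9694845

Reading a vote for the leader as '(' and for the other as ')' turns such a sequence into a balanced string of 15 pairs, so the count is C_15.
C_15 = C(30,15)/16 = 155117520/16 = 9694845.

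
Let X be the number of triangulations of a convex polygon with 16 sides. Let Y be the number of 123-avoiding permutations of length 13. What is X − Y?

The number of triangulations of a 16-gon is the Catalan number C_14 (index = sides − 2). So X = C_14 = 2674440.
Permutations of [n] avoiding any single length-3 pattern are counted by C_n; here n = 13. So Y = C_13 = 742900.
X − Y = 2674440 − 742900 = 1931540.

1931540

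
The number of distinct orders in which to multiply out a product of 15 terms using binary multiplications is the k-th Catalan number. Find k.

14

Parenthesizations of m factors correspond to full binary trees with m leaves, counted by C_{m−1}; m = 15 gives C_14.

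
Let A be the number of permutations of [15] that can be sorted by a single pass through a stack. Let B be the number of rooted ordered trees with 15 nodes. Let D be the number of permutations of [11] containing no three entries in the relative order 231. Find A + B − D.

12310499

Stack-sortable permutations are exactly the 231-avoiding ones, counted by C_n; here n = 15. So A = C_15 = 9694845.
A rooted plane tree on 15 nodes has 14 edges, and such trees are counted by C_14. So B = C_14 = 2674440.
For any fixed pattern of length 3, the pattern-avoiding permutations of [11] number C_11. So D = C_11 = 58786.
A + B − D = 9694845 + 2674440 − 58786 = 12310499.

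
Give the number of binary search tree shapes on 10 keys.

There are C_n binary search tree shapes on n keys; with n = 10 that is C_10.
C_10 = 16796.

16796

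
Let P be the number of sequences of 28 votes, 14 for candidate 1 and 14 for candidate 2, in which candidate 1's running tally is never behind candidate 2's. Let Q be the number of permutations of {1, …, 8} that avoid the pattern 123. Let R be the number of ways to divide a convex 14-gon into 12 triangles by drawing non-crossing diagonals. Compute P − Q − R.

Reading a vote for the leader as '(' and for the other as ')' turns such a sequence into a balanced string of 14 pairs, so the count is C_14. So P = C_14 = 2674440.
Permutations of [n] avoiding any single length-3 pattern are counted by C_n; here n = 8. So Q = C_8 = 1430.
A convex 14-gon is triangulated into 12 triangles, and the number of such triangulations is the Catalan number C_{14−2} = C_12. So R = C_12 = 208012.
P − Q − R = 2674440 − 1430 − 208012 = 2464998.

2464998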